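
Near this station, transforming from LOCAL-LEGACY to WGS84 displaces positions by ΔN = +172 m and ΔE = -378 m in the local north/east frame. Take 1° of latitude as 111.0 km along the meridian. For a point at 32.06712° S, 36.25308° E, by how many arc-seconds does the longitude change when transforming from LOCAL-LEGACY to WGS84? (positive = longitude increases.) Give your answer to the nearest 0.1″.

At latitude -32.06712°, cos φ = 0.847427.
1° of longitude at this latitude = 111.0 × cos φ = 94.06 km, so Δλ = -378.0 / 94064.4 = -0.0040185° = -14.467″.

Δλ = -14.5″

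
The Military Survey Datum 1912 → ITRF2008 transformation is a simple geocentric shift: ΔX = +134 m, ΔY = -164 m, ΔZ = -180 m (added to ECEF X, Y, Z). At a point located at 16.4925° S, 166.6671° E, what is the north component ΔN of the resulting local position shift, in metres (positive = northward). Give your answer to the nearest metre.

The local north axis is (−sin φ cos λ, −sin φ sin λ, cos φ), giving ΔN = -37.016 − 10.737 − 172.594 = -220.35 m.

ΔN = -220 m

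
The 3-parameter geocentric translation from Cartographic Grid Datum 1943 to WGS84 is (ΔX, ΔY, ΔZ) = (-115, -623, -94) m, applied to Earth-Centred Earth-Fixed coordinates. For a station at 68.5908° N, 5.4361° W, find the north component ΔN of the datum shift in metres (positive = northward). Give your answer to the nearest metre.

ΔN = 17 m

At φ = 68.5908°, λ = -5.4361°: sin φ = 0.930997, cos φ = 0.365026, sin λ = -0.094736, cos λ = 0.995502.
ΔN = −sin φ cos λ·ΔX − sin φ sin λ·ΔY + cos φ·ΔZ = −(0.930997)(0.995502)(-115) − (0.930997)(-0.094736)(-623) + (0.365026)(-94) = 17.32 m.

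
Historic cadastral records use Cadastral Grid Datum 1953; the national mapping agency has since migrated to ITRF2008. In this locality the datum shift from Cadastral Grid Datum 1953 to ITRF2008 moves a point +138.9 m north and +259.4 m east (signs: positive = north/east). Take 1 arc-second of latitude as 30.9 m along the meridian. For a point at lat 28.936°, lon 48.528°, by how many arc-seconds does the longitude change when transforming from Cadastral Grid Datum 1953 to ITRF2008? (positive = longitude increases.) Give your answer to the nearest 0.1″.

Δλ = 9.6″

At latitude 28.936°, cos φ = 0.875161.
1″ of longitude at this latitude = 30.90 × cos φ = 27.0425 m, so Δλ = 259.4 / 27.0425 = 9.592″.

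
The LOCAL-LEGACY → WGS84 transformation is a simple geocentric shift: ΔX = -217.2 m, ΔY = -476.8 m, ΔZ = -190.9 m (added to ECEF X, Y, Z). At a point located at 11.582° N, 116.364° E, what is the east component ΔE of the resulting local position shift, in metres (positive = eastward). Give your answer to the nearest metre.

ΔE = 406 m

At φ = 11.582°, λ = 116.364°: sin φ = 0.200770, cos φ = 0.979638, sin λ = 0.895991, cos λ = -0.444072.
ΔE = −sin λ·ΔX + cos λ·ΔY = −(0.895991)·(-217.2) + (-0.444072)·(-476.8) = 406.34 m.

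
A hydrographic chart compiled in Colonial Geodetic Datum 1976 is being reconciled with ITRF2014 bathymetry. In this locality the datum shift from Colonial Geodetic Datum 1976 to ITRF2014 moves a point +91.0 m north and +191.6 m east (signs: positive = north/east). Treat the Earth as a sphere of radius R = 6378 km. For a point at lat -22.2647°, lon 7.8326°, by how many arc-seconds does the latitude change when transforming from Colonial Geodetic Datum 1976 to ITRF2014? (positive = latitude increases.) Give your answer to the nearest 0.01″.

On a sphere of radius R, 1 rad of latitude = R, so Δφ = ΔN / R = 91.0 / 6378000 = 1.4268e-05 rad = 2.943″.

Δφ = 2.94″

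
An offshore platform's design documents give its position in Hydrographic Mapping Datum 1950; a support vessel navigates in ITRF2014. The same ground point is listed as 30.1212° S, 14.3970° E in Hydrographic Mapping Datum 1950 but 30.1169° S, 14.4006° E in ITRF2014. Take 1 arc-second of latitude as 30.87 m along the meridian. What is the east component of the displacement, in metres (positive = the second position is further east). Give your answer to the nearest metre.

ΔE = 346 m

Δφ = -30.1169° − -30.1212° = +0.0043°; Δλ = 14.4006° − 14.3970° = +0.0036°.
1° of latitude = 3600 × 30.87 = 111132 m.
ΔN = Δφ × 111132 = 477.9 m; ΔE = Δλ × 111132 × cos(-30.1212°) = +0.0036 × 111132 × 0.864966 = 346.1 m.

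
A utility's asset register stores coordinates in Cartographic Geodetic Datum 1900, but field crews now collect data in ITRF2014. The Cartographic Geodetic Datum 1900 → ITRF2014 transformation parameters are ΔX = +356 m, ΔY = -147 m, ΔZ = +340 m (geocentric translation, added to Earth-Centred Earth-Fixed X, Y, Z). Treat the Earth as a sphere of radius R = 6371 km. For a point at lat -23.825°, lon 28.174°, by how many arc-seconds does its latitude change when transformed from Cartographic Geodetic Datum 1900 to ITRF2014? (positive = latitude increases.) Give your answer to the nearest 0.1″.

Δφ = 13.3″

sin φ = -0.403944, cos φ = 0.914784, sin λ = 0.472151, cos λ = 0.881518.
North component: ΔN = −sin φ cos λ·ΔX − sin φ sin λ·ΔY + cos φ·ΔZ = −(-0.403944)(0.881518)(356) − (-0.403944)(0.472151)(-147) + (0.914784)(340) = 409.76 m.
1° of latitude spans πR/180 = 111195 m, so Δφ = 409.76 / 111195 × 3600 = 13.266″.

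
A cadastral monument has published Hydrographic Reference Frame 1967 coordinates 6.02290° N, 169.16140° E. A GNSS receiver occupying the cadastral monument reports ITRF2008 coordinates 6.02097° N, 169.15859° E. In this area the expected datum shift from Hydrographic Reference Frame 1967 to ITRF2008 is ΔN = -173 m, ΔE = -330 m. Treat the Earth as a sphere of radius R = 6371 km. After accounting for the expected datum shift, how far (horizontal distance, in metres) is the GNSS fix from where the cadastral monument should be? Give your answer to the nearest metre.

46 m

Observed coordinate differences: Δφ = -0.00193°, Δλ = -0.00281°.
Converting to metres (1° lat = 111195 m, cos φ = 0.994480): observed ΔN = -214.6 m, observed ΔE = -310.7 m.
Subtracting the expected shift leaves a residual of -214.6 − (-173) = -41.6 m north and -310.7 − (-330) = 19.3 m east.
Residual distance = √((-41.6)² + 19.3²) = 45.9 m.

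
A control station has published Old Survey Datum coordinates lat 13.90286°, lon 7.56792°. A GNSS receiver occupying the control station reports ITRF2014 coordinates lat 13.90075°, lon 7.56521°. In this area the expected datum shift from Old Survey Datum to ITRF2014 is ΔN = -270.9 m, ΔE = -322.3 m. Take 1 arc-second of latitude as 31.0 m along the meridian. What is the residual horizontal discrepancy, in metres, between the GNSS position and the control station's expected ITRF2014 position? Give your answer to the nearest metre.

46 m

Observed coordinate differences: Δφ = -0.00211°, Δλ = -0.00271°.
Converting to metres (1° lat = 111600 m, cos φ = 0.970704): observed ΔN = -235.5 m, observed ΔE = -293.6 m.
Subtracting the expected shift leaves a residual of -235.5 − (-270.9) = 35.4 m north and -293.6 − (-322.3) = 28.7 m east.
Residual distance = √(35.4² + 28.7²) = 45.6 m.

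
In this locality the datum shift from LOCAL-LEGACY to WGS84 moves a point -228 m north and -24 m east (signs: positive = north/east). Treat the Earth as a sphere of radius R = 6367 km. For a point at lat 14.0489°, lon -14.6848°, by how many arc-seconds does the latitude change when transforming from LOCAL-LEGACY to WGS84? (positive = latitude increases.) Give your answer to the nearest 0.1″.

Δφ = -7.4″

On a sphere of radius R, 1 rad of latitude = R, so Δφ = ΔN / R = -228.0 / 6367000 = -3.5810e-05 rad = -7.386″.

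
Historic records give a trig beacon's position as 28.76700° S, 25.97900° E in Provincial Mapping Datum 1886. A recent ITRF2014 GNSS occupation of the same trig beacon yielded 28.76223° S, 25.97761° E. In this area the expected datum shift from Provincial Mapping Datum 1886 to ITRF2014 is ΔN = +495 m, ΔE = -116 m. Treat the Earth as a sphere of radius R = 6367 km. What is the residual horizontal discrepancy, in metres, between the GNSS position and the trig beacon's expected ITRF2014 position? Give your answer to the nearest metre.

40 m

Observed coordinate differences: Δφ = +0.00477°, Δλ = -0.00139°.
Converting to metres (1° lat = 111125 m, cos φ = 0.876584): observed ΔN = 530.1 m, observed ΔE = -135.4 m.
Subtracting the expected shift leaves a residual of 530.1 − (495) = 35.1 m north and -135.4 − (-116) = -19.4 m east.
Residual distance = √(35.1² + (-19.4)²) = 40.1 m.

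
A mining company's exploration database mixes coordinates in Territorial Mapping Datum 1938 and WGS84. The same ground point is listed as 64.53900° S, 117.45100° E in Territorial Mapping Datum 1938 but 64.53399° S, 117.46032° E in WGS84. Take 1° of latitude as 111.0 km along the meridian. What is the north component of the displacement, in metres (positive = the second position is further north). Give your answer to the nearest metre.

Δφ = -64.53399° − -64.53900° = +0.00501°; Δλ = 117.46032° − 117.45100° = +0.00932°.
ΔN = Δφ × 111000 = 556.1 m; ΔE = Δλ × 111000 × cos(-64.53900°) = +0.00932 × 111000 × 0.429897 = 444.7 m.

ΔN = 556 m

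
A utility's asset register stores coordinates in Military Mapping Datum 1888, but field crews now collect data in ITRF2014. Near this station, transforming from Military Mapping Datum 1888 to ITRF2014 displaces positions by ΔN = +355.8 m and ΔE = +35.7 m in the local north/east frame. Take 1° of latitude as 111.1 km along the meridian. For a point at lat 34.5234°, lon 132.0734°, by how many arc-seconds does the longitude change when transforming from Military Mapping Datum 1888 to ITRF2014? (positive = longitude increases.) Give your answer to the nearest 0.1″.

Δλ = 1.4″

At latitude 34.5234°, cos φ = 0.823895.
1° of longitude at this latitude = 111.1 × cos φ = 91.53 km, so Δλ = 35.7 / 91534.7 = 0.0003900° = 1.404″.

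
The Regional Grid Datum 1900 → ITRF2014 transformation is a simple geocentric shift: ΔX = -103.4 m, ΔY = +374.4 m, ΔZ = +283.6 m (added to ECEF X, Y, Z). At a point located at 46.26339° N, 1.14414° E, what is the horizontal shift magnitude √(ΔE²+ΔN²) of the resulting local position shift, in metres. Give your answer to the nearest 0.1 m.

460.5 m

At φ = 46.26339°, λ = 1.14414°: sin φ = 0.722526, cos φ = 0.691344, sin λ = 0.019968, cos λ = 0.999801.
ΔE = −sin λ·ΔX + cos λ·ΔY = −(0.019968)·(-103.4) + (0.999801)·(374.4) = 376.39 m.
ΔN = −sin φ cos λ·ΔX − sin φ sin λ·ΔY + cos φ·ΔZ = −(0.722526)(0.999801)(-103.4) − (0.722526)(0.019968)(374.4) + (0.691344)(283.6) = 265.36 m.
Horizontal magnitude = √(ΔE² + ΔN²) = √(376.39² + 265.36²) = 460.53 m.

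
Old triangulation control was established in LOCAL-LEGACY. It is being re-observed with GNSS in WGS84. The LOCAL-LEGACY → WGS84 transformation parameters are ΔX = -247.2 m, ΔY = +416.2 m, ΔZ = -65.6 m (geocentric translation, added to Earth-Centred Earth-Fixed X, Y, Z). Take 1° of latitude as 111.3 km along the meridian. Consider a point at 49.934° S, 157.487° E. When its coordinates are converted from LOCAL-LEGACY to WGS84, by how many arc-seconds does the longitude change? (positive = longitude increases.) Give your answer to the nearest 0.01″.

Δλ = -14.56″

sin φ = -0.765303, cos φ = 0.643670, sin λ = 0.382893, cos λ = -0.923793.
East component: ΔE = −sin λ·ΔX + cos λ·ΔY = −(0.382893)(-247.2) + (-0.923793)(416.2) = -289.83 m.
1° of latitude spans 111300 m; at latitude φ, 1° of longitude spans that × cos φ = 71640.4 m, so Δλ = -289.83 / 71640.4 × 3600 = -14.564″.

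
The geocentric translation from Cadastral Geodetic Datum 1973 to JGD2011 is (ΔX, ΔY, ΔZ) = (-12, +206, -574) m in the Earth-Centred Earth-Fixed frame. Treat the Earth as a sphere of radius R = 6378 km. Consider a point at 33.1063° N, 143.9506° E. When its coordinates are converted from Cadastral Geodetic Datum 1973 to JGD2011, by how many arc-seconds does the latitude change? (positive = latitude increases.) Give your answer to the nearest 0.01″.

sin φ = 0.546194, cos φ = 0.837659, sin λ = 0.588483, cos λ = -0.808510.
North component: ΔN = −sin φ cos λ·ΔX − sin φ sin λ·ΔY + cos φ·ΔZ = −(0.546194)(-0.808510)(-12) − (0.546194)(0.588483)(206) + (0.837659)(-574) = -552.33 m.
1° of latitude spans πR/180 = 111317 m, so Δφ = -552.33 / 111317 × 3600 = -17.862″.

Δφ = -17.86″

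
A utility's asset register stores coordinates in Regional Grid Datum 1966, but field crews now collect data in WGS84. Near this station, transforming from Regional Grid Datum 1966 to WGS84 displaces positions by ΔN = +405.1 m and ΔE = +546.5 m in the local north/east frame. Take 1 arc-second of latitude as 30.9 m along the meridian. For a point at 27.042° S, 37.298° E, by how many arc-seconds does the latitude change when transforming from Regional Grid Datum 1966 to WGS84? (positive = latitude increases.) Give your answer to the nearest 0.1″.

1″ of latitude = 30.90 m, so Δφ = 405.1 / 30.90 = 13.110″.

Δφ = 13.1″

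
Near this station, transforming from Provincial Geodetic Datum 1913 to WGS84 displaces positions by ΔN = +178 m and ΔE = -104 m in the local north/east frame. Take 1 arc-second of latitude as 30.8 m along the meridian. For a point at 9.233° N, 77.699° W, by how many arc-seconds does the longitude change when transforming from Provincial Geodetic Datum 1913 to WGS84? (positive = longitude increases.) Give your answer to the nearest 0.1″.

Δλ = -3.4″

At latitude 9.233°, cos φ = 0.987044.
1″ of longitude at this latitude = 30.80 × cos φ = 30.4010 m, so Δλ = -104.0 / 30.4010 = -3.421″.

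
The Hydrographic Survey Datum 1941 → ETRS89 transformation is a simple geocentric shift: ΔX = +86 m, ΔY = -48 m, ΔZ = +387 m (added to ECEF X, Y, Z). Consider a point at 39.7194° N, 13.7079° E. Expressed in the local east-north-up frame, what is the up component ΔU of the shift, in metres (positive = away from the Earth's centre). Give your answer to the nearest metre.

ΔU = 303 m

The local up (radial) axis is (cos φ cos λ, cos φ sin λ, sin φ), giving ΔU = 64.266 − 8.749 + 247.304 = 302.82 m.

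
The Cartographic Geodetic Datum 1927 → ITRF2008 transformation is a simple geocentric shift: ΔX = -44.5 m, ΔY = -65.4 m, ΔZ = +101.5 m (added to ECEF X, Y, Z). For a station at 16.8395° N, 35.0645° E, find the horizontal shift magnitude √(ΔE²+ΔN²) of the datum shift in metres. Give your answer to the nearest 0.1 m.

At φ = 16.8395°, λ = 35.0645°: sin φ = 0.289692, cos φ = 0.957120, sin λ = 0.574498, cos λ = 0.818506.
ΔE = −sin λ·ΔX + cos λ·ΔY = −(0.574498)·(-44.5) + (0.818506)·(-65.4) = -27.97 m.
ΔN = −sin φ cos λ·ΔX − sin φ sin λ·ΔY + cos φ·ΔZ = −(0.289692)(0.818506)(-44.5) − (0.289692)(0.574498)(-65.4) + (0.957120)(101.5) = 118.58 m.
Horizontal magnitude = √(ΔE² + ΔN²) = √((-27.97)² + 118.58²) = 121.84 m.

121.8 m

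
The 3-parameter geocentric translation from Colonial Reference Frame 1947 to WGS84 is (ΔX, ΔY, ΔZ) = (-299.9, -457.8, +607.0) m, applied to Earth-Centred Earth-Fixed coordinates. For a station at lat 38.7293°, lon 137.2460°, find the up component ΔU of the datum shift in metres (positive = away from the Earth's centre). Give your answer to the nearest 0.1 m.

At φ = 38.7293°, λ = 137.2460°: sin φ = 0.625642, cos φ = 0.780111, sin λ = 0.678852, cos λ = -0.734275.
ΔU = cos φ cos λ·ΔX + cos φ sin λ·ΔY + sin φ·ΔZ = (0.780111)(-0.734275)(-299.9) + (0.780111)(0.678852)(-457.8) + (0.625642)(607.0) = 309.11 m.

ΔU = 309.1 m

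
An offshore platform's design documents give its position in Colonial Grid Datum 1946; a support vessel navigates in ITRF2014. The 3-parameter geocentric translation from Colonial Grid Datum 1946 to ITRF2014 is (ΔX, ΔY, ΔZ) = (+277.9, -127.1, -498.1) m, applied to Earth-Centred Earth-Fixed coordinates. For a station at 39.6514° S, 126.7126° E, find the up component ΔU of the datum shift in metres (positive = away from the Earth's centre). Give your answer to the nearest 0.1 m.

The local up (radial) axis is (cos φ cos λ, cos φ sin λ, sin φ), giving ΔU = -127.910 − 78.449 + 317.845 = 111.49 m.

ΔU = 111.5 m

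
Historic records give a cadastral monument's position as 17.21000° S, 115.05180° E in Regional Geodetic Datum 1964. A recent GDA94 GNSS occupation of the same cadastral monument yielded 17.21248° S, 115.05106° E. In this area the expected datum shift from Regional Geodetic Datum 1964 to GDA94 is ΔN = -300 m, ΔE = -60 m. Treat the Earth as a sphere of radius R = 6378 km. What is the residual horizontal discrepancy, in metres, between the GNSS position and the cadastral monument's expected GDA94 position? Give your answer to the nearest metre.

Observed coordinate differences: Δφ = -0.00248°, Δλ = -0.00074°.
Converting to metres (1° lat = 111317 m, cos φ = 0.955227): observed ΔN = -276.1 m, observed ΔE = -78.7 m.
Subtracting the expected shift leaves a residual of -276.1 − (-300) = 23.9 m north and -78.7 − (-60) = -18.7 m east.
Residual distance = √(23.9² + (-18.7)²) = 30.4 m.

30 m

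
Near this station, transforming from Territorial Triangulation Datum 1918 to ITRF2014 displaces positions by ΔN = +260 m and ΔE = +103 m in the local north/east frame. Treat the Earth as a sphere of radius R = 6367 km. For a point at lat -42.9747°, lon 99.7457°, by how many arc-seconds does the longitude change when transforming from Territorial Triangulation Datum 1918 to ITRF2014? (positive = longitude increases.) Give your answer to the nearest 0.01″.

Δλ = 4.56″

At latitude -42.9747°, cos φ = 0.731655.
One radian of longitude at latitude φ spans R cos φ, so Δλ = ΔE / (R cos φ) = 103.0 / (6367000 × 0.731655) = 2.2110e-05 rad = 4.561″.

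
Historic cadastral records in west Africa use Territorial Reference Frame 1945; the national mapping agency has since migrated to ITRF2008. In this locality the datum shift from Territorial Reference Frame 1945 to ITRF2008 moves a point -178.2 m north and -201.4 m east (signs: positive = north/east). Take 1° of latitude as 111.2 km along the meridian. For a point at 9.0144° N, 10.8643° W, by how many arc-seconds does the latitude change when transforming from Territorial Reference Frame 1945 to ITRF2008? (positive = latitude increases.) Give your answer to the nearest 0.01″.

Δφ = -5.77″

1° of latitude = 111.2 km, so Δφ = -178.2 / 111200 = -0.0016025° = -5.769″.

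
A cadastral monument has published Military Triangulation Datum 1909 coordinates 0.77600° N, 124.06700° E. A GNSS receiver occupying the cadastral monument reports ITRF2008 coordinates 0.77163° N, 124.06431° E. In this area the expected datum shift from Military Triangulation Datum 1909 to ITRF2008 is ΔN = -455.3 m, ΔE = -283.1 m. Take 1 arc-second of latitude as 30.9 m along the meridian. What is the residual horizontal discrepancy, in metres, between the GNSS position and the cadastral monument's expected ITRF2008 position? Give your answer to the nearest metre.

Observed coordinate differences: Δφ = -0.00437°, Δλ = -0.00269°.
Converting to metres (1° lat = 111240 m, cos φ = 0.999908): observed ΔN = -486.1 m, observed ΔE = -299.2 m.
Subtracting the expected shift leaves a residual of -486.1 − (-455.3) = -30.8 m north and -299.2 − (-283.1) = -16.1 m east.
Residual distance = √((-30.8)² + (-16.1)²) = 34.8 m.

35 m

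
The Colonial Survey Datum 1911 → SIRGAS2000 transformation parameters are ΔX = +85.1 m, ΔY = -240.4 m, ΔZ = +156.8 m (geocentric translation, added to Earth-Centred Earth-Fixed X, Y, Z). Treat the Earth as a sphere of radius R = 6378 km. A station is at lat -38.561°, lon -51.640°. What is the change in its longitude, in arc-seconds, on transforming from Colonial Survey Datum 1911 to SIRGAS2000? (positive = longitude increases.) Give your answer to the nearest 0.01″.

Δλ = -3.41″

sin φ = -0.623347, cos φ = 0.781945, sin λ = -0.784127, cos λ = 0.620601.
East component: ΔE = −sin λ·ΔX + cos λ·ΔY = −(-0.784127)(85.1) + (0.620601)(-240.4) = -82.46 m.
1° of latitude spans πR/180 = 111317 m; at latitude φ, 1° of longitude spans that × cos φ = 87043.8 m, so Δλ = -82.46 / 87043.8 × 3600 = -3.411″.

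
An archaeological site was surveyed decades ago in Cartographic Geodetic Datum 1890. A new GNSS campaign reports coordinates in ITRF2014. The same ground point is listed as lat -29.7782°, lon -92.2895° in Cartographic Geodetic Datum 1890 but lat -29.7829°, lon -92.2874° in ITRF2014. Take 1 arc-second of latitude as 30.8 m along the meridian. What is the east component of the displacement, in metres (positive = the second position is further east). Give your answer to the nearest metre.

Δφ = -29.7829° − -29.7782° = -0.0047°; Δλ = -92.2874° − -92.2895° = +0.0021°.
1° of latitude = 3600 × 30.80 = 110880 m.
ΔN = Δφ × 110880 = -521.1 m; ΔE = Δλ × 110880 × cos(-29.7782°) = +0.0021 × 110880 × 0.867954 = 202.1 m.

ΔE = 202 m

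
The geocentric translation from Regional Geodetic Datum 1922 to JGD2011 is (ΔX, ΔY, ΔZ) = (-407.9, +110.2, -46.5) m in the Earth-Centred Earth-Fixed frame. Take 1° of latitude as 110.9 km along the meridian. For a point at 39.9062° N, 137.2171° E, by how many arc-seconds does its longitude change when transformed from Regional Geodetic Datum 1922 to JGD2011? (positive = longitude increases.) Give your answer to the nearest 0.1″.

sin φ = 0.641533, cos φ = 0.767096, sin λ = 0.679222, cos λ = -0.733933.
East component: ΔE = −sin λ·ΔX + cos λ·ΔY = −(0.679222)(-407.9) + (-0.733933)(110.2) = 196.18 m.
1° of latitude spans 110900 m; at latitude φ, 1° of longitude spans that × cos φ = 85070.9 m, so Δλ = 196.18 / 85070.9 × 3600 = 8.302″.

Δλ = 8.3″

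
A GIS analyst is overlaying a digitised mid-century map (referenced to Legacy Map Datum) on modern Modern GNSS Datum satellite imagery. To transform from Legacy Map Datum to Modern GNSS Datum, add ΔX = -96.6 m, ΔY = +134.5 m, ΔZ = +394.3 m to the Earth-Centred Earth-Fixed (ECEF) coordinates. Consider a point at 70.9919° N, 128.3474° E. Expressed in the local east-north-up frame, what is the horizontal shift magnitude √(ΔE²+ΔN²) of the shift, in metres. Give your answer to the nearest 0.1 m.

29.0 m

At φ = 70.9919°, λ = 128.3474°: sin φ = 0.945473, cos φ = 0.325702, sin λ = 0.784263, cos λ = -0.620428.
ΔE = −sin λ·ΔX + cos λ·ΔY = −(0.784263)·(-96.6) + (-0.620428)·(134.5) = -7.69 m.
ΔN = −sin φ cos λ·ΔX − sin φ sin λ·ΔY + cos φ·ΔZ = −(0.945473)(-0.620428)(-96.6) − (0.945473)(0.784263)(134.5) + (0.325702)(394.3) = -27.97 m.
Horizontal magnitude = √(ΔE² + ΔN²) = √((-7.69)² + (-27.97)²) = 29.01 m.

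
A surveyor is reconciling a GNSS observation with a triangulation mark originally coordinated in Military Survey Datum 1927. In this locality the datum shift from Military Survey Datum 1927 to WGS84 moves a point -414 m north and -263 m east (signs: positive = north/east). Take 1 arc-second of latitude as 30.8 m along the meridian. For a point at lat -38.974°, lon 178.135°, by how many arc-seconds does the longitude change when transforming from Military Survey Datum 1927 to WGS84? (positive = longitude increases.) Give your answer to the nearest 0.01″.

Δλ = -10.98″

At latitude -38.974°, cos φ = 0.777431.
1″ of longitude at this latitude = 30.80 × cos φ = 23.9449 m, so Δλ = -263.0 / 23.9449 = -10.984″.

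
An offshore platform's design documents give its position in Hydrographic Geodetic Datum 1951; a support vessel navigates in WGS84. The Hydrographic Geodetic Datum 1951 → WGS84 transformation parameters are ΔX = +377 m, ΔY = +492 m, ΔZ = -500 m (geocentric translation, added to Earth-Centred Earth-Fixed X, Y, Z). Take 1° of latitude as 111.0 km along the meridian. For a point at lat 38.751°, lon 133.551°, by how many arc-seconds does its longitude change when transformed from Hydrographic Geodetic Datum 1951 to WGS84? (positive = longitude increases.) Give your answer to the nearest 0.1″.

sin φ = 0.625937, cos φ = 0.779874, sin λ = 0.724761, cos λ = -0.689000.
East component: ΔE = −sin λ·ΔX + cos λ·ΔY = −(0.724761)(377) + (-0.689000)(492) = -612.22 m.
1° of latitude spans 111000 m; at latitude φ, 1° of longitude spans that × cos φ = 86566.0 m, so Δλ = -612.22 / 86566.0 × 3600 = -25.460″.

Δλ = -25.5″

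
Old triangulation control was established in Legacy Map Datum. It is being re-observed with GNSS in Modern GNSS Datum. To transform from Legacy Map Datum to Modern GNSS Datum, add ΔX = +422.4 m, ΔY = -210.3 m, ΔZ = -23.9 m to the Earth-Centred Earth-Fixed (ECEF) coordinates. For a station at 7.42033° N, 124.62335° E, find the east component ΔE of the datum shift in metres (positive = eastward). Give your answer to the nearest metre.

ΔE = -228 m

The local east axis at (φ, λ) is (−sin λ, cos λ, 0), so ΔE = −sin(124.62335°)·422.4 + cos(124.62335°)·(-210.3) = -228.11 m.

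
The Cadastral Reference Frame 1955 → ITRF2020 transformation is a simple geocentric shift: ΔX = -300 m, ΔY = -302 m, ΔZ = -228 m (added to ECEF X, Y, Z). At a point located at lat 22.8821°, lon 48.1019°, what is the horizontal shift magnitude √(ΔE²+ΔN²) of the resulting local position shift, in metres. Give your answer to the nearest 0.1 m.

49.7 m

At φ = 22.8821°, λ = 48.1019°: sin φ = 0.388836, cos φ = 0.921307, sin λ = 0.744334, cos λ = 0.667808.
ΔE = −sin λ·ΔX + cos λ·ΔY = −(0.744334)·(-300) + (0.667808)·(-302) = 21.62 m.
ΔN = −sin φ cos λ·ΔX − sin φ sin λ·ΔY + cos φ·ΔZ = −(0.388836)(0.667808)(-300) − (0.388836)(0.744334)(-302) + (0.921307)(-228) = -44.75 m.
Horizontal magnitude = √(ΔE² + ΔN²) = √(21.62² + (-44.75)²) = 49.70 m.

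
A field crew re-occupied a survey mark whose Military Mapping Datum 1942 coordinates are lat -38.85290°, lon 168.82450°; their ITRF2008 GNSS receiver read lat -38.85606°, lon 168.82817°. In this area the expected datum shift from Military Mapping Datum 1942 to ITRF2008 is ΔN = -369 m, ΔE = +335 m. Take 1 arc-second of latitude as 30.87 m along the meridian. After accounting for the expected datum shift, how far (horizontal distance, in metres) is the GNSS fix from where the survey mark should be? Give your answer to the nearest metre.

Observed coordinate differences: Δφ = -0.00316°, Δλ = +0.00367°.
Converting to metres (1° lat = 111132 m, cos φ = 0.778759): observed ΔN = -351.2 m, observed ΔE = 317.6 m.
Subtracting the expected shift leaves a residual of -351.2 − (-369) = 17.8 m north and 317.6 − (335) = -17.4 m east.
Residual distance = √(17.8² + (-17.4)²) = 24.9 m.

25 m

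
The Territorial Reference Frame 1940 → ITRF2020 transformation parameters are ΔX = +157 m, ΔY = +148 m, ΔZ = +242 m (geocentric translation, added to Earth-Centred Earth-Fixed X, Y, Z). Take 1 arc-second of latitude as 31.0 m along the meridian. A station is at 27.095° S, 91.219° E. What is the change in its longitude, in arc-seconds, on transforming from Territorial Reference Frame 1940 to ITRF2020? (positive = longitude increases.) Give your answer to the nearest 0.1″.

sin φ = -0.455467, cos φ = 0.890253, sin λ = 0.999774, cos λ = -0.021274.
East component: ΔE = −sin λ·ΔX + cos λ·ΔY = −(0.999774)(157) + (-0.021274)(148) = -160.11 m.
1° of latitude spans 3600 × 31.00 = 111600 m; at latitude φ, 1° of longitude spans that × cos φ = 99352.2 m, so Δλ = -160.11 / 99352.2 × 3600 = -5.802″.

Δλ = -5.8″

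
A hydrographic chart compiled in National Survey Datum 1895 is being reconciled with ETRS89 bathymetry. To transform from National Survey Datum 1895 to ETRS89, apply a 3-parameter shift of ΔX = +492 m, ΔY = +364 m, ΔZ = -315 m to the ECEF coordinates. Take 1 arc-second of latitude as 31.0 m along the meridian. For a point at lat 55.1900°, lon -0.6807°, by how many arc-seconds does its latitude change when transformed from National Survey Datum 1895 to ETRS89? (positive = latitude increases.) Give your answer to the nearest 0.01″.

Δφ = -18.72″

sin φ = 0.821050, cos φ = 0.570857, sin λ = -0.011880, cos λ = 0.999929.
North component: ΔN = −sin φ cos λ·ΔX − sin φ sin λ·ΔY + cos φ·ΔZ = −(0.821050)(0.999929)(492) − (0.821050)(-0.011880)(364) + (0.570857)(-315) = -580.20 m.
1° of latitude spans 3600 × 31.00 = 111600 m, so Δφ = -580.20 / 111600 × 3600 = -18.716″.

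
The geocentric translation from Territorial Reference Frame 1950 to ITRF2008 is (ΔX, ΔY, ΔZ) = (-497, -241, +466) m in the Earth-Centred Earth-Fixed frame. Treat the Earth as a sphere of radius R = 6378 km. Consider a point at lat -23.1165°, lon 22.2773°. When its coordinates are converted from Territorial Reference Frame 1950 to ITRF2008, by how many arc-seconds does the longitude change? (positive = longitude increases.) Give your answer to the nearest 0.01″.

Δλ = -1.22″

sin φ = -0.392602, cos φ = 0.919708, sin λ = 0.379090, cos λ = 0.925360.
East component: ΔE = −sin λ·ΔX + cos λ·ΔY = −(0.379090)(-497) + (0.925360)(-241) = -34.60 m.
1° of latitude spans πR/180 = 111317 m; at latitude φ, 1° of longitude spans that × cos φ = 102379.3 m, so Δλ = -34.60 / 102379.3 × 3600 = -1.217″.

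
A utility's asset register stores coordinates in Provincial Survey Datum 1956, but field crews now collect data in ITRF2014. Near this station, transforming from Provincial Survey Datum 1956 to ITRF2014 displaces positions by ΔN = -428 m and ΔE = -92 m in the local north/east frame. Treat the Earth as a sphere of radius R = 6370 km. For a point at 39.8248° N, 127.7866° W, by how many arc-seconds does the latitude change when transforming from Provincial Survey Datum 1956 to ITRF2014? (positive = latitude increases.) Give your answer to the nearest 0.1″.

Δφ = -13.9″

On a sphere of radius R, 1 rad of latitude = R, so Δφ = ΔN / R = -428.0 / 6370000 = -6.7190e-05 rad = -13.859″.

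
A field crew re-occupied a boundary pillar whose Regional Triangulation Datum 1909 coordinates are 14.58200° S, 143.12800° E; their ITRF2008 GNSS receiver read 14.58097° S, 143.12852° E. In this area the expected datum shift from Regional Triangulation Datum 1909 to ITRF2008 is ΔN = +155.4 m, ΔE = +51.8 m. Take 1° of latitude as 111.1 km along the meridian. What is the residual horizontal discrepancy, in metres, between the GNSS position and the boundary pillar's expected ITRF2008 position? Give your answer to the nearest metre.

41 m

Observed coordinate differences: Δφ = +0.00103°, Δλ = +0.00052°.
Converting to metres (1° lat = 111100 m, cos φ = 0.967788): observed ΔN = 114.4 m, observed ΔE = 55.9 m.
Subtracting the expected shift leaves a residual of 114.4 − (155.4) = -41.0 m north and 55.9 − (51.8) = 4.1 m east.
Residual distance = √((-41.0)² + 4.1²) = 41.2 m.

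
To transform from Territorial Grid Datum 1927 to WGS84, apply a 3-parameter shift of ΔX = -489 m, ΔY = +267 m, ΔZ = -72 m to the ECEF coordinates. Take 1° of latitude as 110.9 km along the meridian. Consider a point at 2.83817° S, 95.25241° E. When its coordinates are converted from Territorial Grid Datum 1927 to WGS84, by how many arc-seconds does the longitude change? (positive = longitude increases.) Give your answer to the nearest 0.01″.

Δλ = 15.03″

sin φ = -0.049515, cos φ = 0.998773, sin λ = 0.995801, cos λ = -0.091544.
East component: ΔE = −sin λ·ΔX + cos λ·ΔY = −(0.995801)(-489) + (-0.091544)(267) = 462.50 m.
1° of latitude spans 110900 m; at latitude φ, 1° of longitude spans that × cos φ = 110764.0 m, so Δλ = 462.50 / 110764.0 × 3600 = 15.032″.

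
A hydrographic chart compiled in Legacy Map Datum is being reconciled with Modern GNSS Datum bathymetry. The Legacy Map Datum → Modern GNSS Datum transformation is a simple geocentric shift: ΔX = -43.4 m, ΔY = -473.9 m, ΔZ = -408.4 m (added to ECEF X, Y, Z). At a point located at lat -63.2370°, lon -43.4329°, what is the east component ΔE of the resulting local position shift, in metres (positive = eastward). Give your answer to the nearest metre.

ΔE = -374 m

The local east axis at (φ, λ) is (−sin λ, cos λ, 0), so ΔE = −sin(-43.4329°)·(-43.4) + cos(-43.4329°)·(-473.9) = -373.97 m.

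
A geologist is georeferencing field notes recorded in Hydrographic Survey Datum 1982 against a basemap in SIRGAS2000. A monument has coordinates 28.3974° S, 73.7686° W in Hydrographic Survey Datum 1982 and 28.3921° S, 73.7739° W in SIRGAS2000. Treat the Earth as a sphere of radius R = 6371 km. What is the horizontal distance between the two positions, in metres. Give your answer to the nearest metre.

Δφ = -28.3921° − -28.3974° = +0.0053°; Δλ = -73.7739° − -73.7686° = -0.0053°.
1° along a meridian = πR/180 = 111195 m.
ΔN = Δφ × 111195 = 589.3 m; ΔE = Δλ × 111195 × cos(-28.3974°) = -0.0053 × 111195 × 0.879670 = -518.4 m.
Distance = √(ΔE² + ΔN²) = √((-518.4)² + 589.3²) = 784.9 m.

785 m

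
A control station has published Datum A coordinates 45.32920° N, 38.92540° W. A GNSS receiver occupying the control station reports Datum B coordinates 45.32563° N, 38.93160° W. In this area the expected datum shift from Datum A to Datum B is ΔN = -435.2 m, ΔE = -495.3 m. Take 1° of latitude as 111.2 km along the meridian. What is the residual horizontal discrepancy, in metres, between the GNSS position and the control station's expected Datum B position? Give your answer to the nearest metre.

40 m

Observed coordinate differences: Δφ = -0.00357°, Δλ = -0.00620°.
Converting to metres (1° lat = 111200 m, cos φ = 0.703032): observed ΔN = -397.0 m, observed ΔE = -484.7 m.
Subtracting the expected shift leaves a residual of -397.0 − (-435.2) = 38.2 m north and -484.7 − (-495.3) = 10.6 m east.
Residual distance = √(38.2² + 10.6²) = 39.7 m.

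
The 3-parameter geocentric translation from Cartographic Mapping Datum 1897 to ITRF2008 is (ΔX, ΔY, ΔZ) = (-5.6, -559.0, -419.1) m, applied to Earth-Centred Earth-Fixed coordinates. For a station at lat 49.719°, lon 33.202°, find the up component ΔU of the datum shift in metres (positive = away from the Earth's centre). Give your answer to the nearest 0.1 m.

ΔU = -520.7 m

At φ = 49.719°, λ = 33.202°: sin φ = 0.762883, cos φ = 0.646537, sin λ = 0.547592, cos λ = 0.836745.
ΔU = cos φ cos λ·ΔX + cos φ sin λ·ΔY + sin φ·ΔZ = (0.646537)(0.836745)(-5.6) + (0.646537)(0.547592)(-559.0) + (0.762883)(-419.1) = -520.66 m.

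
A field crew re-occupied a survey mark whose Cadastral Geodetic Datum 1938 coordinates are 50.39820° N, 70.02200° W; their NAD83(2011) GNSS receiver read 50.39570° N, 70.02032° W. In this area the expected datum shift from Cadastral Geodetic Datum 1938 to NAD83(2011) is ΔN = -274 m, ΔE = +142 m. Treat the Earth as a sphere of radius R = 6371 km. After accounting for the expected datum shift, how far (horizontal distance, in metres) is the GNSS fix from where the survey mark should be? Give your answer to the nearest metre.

23 m

Observed coordinate differences: Δφ = -0.00250°, Δλ = +0.00168°.
Converting to metres (1° lat = 111195 m, cos φ = 0.637448): observed ΔN = -278.0 m, observed ΔE = 119.1 m.
Subtracting the expected shift leaves a residual of -278.0 − (-274) = -4.0 m north and 119.1 − (142) = -22.9 m east.
Residual distance = √((-4.0)² + (-22.9)²) = 23.3 m.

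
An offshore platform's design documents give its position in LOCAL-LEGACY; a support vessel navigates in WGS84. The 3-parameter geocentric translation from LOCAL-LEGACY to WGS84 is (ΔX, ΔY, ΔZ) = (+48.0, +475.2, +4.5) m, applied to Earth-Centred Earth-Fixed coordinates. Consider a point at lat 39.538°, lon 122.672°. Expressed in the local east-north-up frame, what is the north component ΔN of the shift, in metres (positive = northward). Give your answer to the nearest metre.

At φ = 39.538°, λ = 122.672°: sin φ = 0.636590, cos φ = 0.771203, sin λ = 0.841775, cos λ = -0.539829.
ΔN = −sin φ cos λ·ΔX − sin φ sin λ·ΔY + cos φ·ΔZ = −(0.636590)(-0.539829)(48.0) − (0.636590)(0.841775)(475.2) + (0.771203)(4.5) = -234.68 m.

ΔN = -235 m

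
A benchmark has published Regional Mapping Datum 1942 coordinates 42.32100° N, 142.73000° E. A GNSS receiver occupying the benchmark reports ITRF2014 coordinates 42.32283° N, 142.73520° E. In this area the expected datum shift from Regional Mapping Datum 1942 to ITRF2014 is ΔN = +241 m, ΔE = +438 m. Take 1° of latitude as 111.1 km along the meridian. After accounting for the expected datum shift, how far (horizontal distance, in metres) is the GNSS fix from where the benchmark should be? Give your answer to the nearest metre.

Observed coordinate differences: Δφ = +0.00183°, Δλ = +0.00520°.
Converting to metres (1° lat = 111100 m, cos φ = 0.739384): observed ΔN = 203.3 m, observed ΔE = 427.2 m.
Subtracting the expected shift leaves a residual of 203.3 − (241) = -37.7 m north and 427.2 − (438) = -10.8 m east.
Residual distance = √((-37.7)² + (-10.8)²) = 39.2 m.

39 m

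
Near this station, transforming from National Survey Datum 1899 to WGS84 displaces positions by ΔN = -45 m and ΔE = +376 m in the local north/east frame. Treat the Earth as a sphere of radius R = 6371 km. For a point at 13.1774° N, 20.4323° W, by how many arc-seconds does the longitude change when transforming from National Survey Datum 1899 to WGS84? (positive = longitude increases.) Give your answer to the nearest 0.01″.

At latitude 13.1774°, cos φ = 0.973669.
One radian of longitude at latitude φ spans R cos φ, so Δλ = ΔE / (R cos φ) = 376.0 / (6371000 × 0.973669) = 6.0613e-05 rad = 12.502″.

Δλ = 12.50″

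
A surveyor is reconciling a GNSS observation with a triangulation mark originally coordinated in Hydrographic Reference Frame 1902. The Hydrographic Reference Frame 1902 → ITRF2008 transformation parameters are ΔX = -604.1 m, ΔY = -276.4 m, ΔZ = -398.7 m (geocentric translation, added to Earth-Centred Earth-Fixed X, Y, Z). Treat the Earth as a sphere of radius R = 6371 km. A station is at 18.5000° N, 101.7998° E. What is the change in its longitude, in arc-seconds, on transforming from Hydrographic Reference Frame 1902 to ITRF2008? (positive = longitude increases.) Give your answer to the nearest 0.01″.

Δλ = 22.12″

sin φ = 0.317305, cos φ = 0.948324, sin λ = 0.978868, cos λ = -0.204493.
East component: ΔE = −sin λ·ΔX + cos λ·ΔY = −(0.978868)(-604.1) + (-0.204493)(-276.4) = 647.86 m.
1° of latitude spans πR/180 = 111195 m; at latitude φ, 1° of longitude spans that × cos φ = 105448.8 m, so Δλ = 647.86 / 105448.8 × 3600 = 22.118″.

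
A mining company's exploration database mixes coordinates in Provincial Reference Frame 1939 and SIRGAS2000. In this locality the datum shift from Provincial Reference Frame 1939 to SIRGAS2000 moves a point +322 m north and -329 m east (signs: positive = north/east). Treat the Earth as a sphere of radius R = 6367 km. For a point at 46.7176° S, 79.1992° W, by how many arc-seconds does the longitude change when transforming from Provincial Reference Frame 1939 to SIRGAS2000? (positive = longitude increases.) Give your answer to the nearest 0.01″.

Δλ = -15.55″

At latitude -46.7176°, cos φ = 0.685595.
One radian of longitude at latitude φ spans R cos φ, so Δλ = ΔE / (R cos φ) = -329.0 / (6367000 × 0.685595) = -7.5369e-05 rad = -15.546″.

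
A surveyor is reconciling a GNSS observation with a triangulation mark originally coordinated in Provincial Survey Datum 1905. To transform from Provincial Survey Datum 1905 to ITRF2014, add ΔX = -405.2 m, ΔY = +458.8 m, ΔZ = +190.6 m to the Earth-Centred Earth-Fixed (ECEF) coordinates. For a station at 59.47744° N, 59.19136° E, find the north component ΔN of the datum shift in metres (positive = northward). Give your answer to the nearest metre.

ΔN = -64 m

The local north axis is (−sin φ cos λ, −sin φ sin λ, cos φ), giving ΔN = 178.774 − 339.451 + 96.801 = -63.88 m.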